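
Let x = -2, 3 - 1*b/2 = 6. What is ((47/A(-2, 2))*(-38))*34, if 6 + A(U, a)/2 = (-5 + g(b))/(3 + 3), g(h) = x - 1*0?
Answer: 182172/43 ≈ 4236.6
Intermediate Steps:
b = -6 (b = 6 - 2*6 = 6 - 12 = -6)
g(h) = -2 (g(h) = -2 - 1*0 = -2 + 0 = -2)
A(U, a) = -43/3 (A(U, a) = -12 + 2*((-5 - 2)/(3 + 3)) = -12 + 2*(-7/6) = -12 - 7/3 = -43/3)
((47/A(-2, 2))*(-38))*34 = ((47/(-43/3))*(-38))*34 = ((47*(-3/43))*(-38))*34 = -141/43*(-38)*34 = (5358/43)*34 = 182172/43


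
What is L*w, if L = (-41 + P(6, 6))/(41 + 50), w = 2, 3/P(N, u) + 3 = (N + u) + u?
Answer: -408/455 ≈ -0.89670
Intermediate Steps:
P(N, u) = 3/(-3 + N + 2*u) (P(N, u) = 3/(-3 + ((N + u) + u)) = 3/(-3 + (N + 2*u)) = 3/(-3 + N + 2*u))
L = -204/455 (L = (-41 + 3/(-3 + 6 + 2*6))/(41 + 50) = (-41 + 3/(-3 + 6 + 12))/91 = (-41 + 3/15)*(1/91) = (-41 + 3*(1/15))*(1/91) = (-41 + 1/5)*(1/91) = -204/5*1/91 = -204/455 ≈ -0.44835)
L*w = -204/455*2 = -408/455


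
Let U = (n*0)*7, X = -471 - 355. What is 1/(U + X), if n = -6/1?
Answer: -1/826 ≈ -0.0012107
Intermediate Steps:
n = -6 (n = -6*1 = -6)
X = -826
U = 0 (U = -6*0*7 = 0*7 = 0)
1/(U + X) = 1/(0 - 826) = 1/(-826) = -1/826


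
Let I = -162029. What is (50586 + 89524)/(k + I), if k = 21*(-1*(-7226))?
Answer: -140110/10283 ≈ -13.625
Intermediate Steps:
k = 151746 (k = 21*7226 = 151746)
(50586 + 89524)/(k + I) = (50586 + 89524)/(151746 - 162029) = 140110/(-10283) = 140110*(-1/10283) = -140110/10283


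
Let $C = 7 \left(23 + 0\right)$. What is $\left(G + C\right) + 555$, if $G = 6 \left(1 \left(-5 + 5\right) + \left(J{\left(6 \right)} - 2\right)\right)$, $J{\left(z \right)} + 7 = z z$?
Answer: $878$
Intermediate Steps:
$J{\left(z \right)} = -7 + z^{2}$ ($J{\left(z \right)} = -7 + z z = -7 + z^{2}$)
$C = 161$ ($C = 7 \cdot 23 = 161$)
$G = 162$ ($G = 6 \left(1 \left(-5 + 5\right) - \left(9 - 36\right)\right) = 6 \left(1 \cdot 0 + \left(\left(-7 + 36\right) - 2\right)\right) = 6 \left(0 + \left(29 - 2\right)\right) = 6 \left(0 + 27\right) = 6 \cdot 27 = 162$)
$\left(G + C\right) + 555 = \left(162 + 161\right) + 555 = 323 + 555 = 878$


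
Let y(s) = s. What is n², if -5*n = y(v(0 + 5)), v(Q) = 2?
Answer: 4/25 ≈ 0.16000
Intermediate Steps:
n = -⅖ (n = -⅕*2 = -⅖ ≈ -0.40000)
n² = (-⅖)² = 4/25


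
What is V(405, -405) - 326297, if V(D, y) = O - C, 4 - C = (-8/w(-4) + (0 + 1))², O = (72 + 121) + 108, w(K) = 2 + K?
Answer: -325975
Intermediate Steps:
O = 301 (O = 193 + 108 = 301)
C = -21 (C = 4 - (-8/(2 - 4) + (0 + 1))² = 4 - (-8/(-2) + 1)² = 4 - (-8*(-½) + 1)² = 4 - (4 + 1)² = 4 - 1*5² = 4 - 1*25 = 4 - 25 = -21)
V(D, y) = 322 (V(D, y) = 301 - 1*(-21) = 301 + 21 = 322)
V(405, -405) - 326297 = 322 - 326297 = -325975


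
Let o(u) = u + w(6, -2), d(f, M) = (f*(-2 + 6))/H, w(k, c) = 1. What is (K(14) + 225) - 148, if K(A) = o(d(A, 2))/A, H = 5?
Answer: 5451/70 ≈ 77.871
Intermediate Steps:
d(f, M) = 4*f/5 (d(f, M) = (f*(-2 + 6))/5 = (f*4)*(⅕) = (4*f)*(⅕) = 4*f/5)
o(u) = 1 + u (o(u) = u + 1 = 1 + u)
K(A) = (1 + 4*A/5)/A
(K(14) + 225) - 148 = ((⅘ + 1/14) + 225) - 148 = (61/70 + 225) - 148 = 15811/70 - 148 = 5451/70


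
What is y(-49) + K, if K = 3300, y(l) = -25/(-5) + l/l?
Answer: 3306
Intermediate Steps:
y(l) = 6 (y(l) = -25*(-⅕) + 1 = 5 + 1 = 6)
y(-49) + K = 6 + 3300 = 3306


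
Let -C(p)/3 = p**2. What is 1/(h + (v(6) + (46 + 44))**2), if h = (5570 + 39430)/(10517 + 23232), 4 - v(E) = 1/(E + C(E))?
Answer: 351124596/3103652314829 ≈ 0.00011313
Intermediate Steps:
C(p) = -3*p**2
v(E) = 4 - 1/(E - 3*E**2)
h = 45000/33749 ≈ 1.3334
1/(h + (v(6) + (46 + 44))**2) = 1/(45000/33749 + ((1 - 4*6 + 12*6**2)/(6*(-1 + 3*6)) + (46 + 44))**2) = 1/(45000/33749 + ((1 - 24 + 12*36)/(6*(-1 + 18)) + 90)**2) = 1/(45000/33749 + ((1/6)*(1 - 24 + 432)/17 + 90)**2) = 1/(45000/33749 + ((1/6)*(1/17)*409 + 90)**2) = 1/(45000/33749 + (409/102 + 90)**2) = 1/(45000/33749 + (9589/102)**2) = 1/(45000/33749 + 91948921/10404) = 1/(3103652314829/351124596) = 351124596/3103652314829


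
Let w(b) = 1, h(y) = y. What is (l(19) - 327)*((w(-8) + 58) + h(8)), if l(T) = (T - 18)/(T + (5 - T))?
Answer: -109478/5 ≈ -21896.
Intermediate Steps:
l(T) = -18/5 + T/5 (l(T) = (-18 + T)/5 = (-18 + T)*(⅕) = -18/5 + T/5)
(l(19) - 327)*((w(-8) + 58) + h(8)) = ((-18/5 + (⅕)*19) - 327)*((1 + 58) + 8) = ((-18/5 + 19/5) - 327)*(59 + 8) = (⅕ - 327)*67 = -1634/5*67 = -109478/5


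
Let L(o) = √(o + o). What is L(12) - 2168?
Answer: -2168 + 2*√6 ≈ -2163.1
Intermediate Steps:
L(o) = √2*√o (L(o) = √(2*o) = √2*√o)
L(12) - 2168 = √2*√12 - 2168 = √2*(2*√3) - 2168 = 2*√6 - 2168 = -2168 + 2*√6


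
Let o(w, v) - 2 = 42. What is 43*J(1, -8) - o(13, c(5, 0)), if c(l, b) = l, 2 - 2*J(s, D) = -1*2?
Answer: 42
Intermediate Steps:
J(s, D) = 2 (J(s, D) = 1 - (-1)*2/2 = 1 - ½*(-2) = 1 + 1 = 2)
o(w, v) = 44 (o(w, v) = 2 + 42 = 44)
43*J(1, -8) - o(13, c(5, 0)) = 43*2 - 1*44 = 86 - 44 = 42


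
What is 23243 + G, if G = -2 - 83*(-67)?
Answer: 28802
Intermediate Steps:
G = 5559 (G = -2 + 5561 = 5559)
23243 + G = 23243 + 5559 = 28802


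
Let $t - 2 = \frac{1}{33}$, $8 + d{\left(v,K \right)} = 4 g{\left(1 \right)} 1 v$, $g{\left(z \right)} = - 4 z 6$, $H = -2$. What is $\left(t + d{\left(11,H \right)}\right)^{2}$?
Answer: $\frac{1228152025}{1089} \approx 1.1278 \cdot 10^{6}$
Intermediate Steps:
$g{\left(z \right)} = - 24 z$
$d{\left(v,K \right)} = -8 - 96 v$ ($d{\left(v,K \right)} = -8 + 4 \left(\left(-24\right) 1\right) 1 v = -8 + 4 \left(-24\right) v = -8 - 96 v$)
$t = \frac{67}{33}$ ($t = 2 + \frac{1}{33} = \frac{67}{33} \approx 2.0303$)
$\left(t + d{\left(11,H \right)}\right)^{2} = \left(\frac{67}{33} - 1064\right)^{2} = \left(- \frac{35045}{33}\right)^{2} = \frac{1228152025}{1089}$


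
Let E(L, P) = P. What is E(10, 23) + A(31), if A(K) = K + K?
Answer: 85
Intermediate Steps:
A(K) = 2*K
E(10, 23) + A(31) = 23 + 2*31 = 23 + 62 = 85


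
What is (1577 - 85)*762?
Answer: 1136904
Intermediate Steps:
(1577 - 85)*762 = 1492*762 = 1136904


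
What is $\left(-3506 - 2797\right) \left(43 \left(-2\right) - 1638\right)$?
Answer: $10866372$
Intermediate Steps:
$\left(-3506 - 2797\right) \left(43 \left(-2\right) - 1638\right) = - 6303 \left(-86 - 1638\right) = \left(-6303\right) \left(-1724\right) = 10866372$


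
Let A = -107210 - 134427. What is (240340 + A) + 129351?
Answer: 128054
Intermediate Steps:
A = -241637
(240340 + A) + 129351 = (240340 - 241637) + 129351 = -1297 + 129351 = 128054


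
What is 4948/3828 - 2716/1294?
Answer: -499267/619179 ≈ -0.80634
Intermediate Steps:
4948/3828 - 2716/1294 = 4948*(1/3828) - 2716*1/1294 = 1237/957 - 1358/647 = -499267/619179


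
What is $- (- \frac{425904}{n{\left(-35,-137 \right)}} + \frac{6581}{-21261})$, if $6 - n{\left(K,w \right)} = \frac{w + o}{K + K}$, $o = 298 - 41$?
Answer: $\frac{3521464999}{63783} \approx 55210.0$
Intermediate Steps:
$o = 257$ ($o = 298 - 41 = 257$)
$n{\left(K,w \right)} = 6 - \frac{257 + w}{2 K}$ ($n{\left(K,w \right)} = 6 - \frac{w + 257}{K + K} = 6 - \frac{257 + w}{2 K}$)
$- (- \frac{425904}{n{\left(-35,-137 \right)}} + \frac{6581}{-21261}) = - (- \frac{425904}{\frac{1}{2} \frac{1}{-35} \left(-257 - -137 + 12 \left(-35\right)\right)} + \frac{6581}{-21261}) = - (- \frac{425904}{\frac{1}{2} \left(- \frac{1}{35}\right) \left(-257 + 137 - 420\right)} + 6581 \left(- \frac{1}{21261}\right)) = - (- \frac{425904}{\frac{1}{2} \left(- \frac{1}{35}\right) \left(-540\right)} - \frac{6581}{21261}) = - (- \frac{425904}{\frac{54}{7}} - \frac{6581}{21261}) = - (\left(-425904\right) \frac{7}{54} - \frac{6581}{21261}) = - (- \frac{496888}{9} - \frac{6581}{21261}) = \left(-1\right) \left(- \frac{3521464999}{63783}\right) = \frac{3521464999}{63783}$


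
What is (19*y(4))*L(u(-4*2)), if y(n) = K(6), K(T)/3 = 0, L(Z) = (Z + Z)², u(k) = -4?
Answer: 0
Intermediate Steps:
L(Z) = 4*Z² (L(Z) = (2*Z)² = 4*Z²)
K(T) = 0 (K(T) = 3*0 = 0)
y(n) = 0
(19*y(4))*L(u(-4*2)) = (19*0)*(4*(-4)²) = 0*(4*16) = 0*64 = 0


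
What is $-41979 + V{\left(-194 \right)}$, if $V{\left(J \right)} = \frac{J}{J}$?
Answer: $-41978$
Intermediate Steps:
$V{\left(J \right)} = 1$
$-41979 + V{\left(-194 \right)} = -41979 + 1 = -41978$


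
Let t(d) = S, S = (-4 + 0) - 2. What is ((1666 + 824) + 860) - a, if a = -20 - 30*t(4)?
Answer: 3190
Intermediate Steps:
S = -6 (S = -4 - 2 = -6)
t(d) = -6
a = 160 (a = -20 - 30*(-6) = -20 + 180 = 160)
((1666 + 824) + 860) - a = ((1666 + 824) + 860) - 1*160 = (2490 + 860) - 160 = 3350 - 160 = 3190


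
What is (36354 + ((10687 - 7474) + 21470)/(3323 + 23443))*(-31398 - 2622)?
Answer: -1839113350830/1487 ≈ -1.2368e+9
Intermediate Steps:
(36354 + ((10687 - 7474) + 21470)/(3323 + 23443))*(-31398 - 2622) = (36354 + (3213 + 21470)/26766)*(-34020) = (36354 + 24683*(1/26766))*(-34020) = (36354 + 24683/26766)*(-34020) = (973075847/26766)*(-34020) = -1839113350830/1487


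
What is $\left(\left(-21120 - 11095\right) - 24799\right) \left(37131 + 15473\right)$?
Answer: $-2999164456$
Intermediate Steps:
$\left(\left(-21120 - 11095\right) - 24799\right) \left(37131 + 15473\right) = \left(-32215 - 24799\right) 52604 = \left(-57014\right) 52604 = -2999164456$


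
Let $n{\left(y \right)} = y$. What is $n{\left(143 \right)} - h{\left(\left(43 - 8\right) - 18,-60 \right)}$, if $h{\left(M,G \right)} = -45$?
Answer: $188$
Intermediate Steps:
$n{\left(143 \right)} - h{\left(\left(43 - 8\right) - 18,-60 \right)} = 143 - -45 = 143 + 45 = 188$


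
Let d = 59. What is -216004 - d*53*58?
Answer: -397370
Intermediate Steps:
-216004 - d*53*58 = -216004 - 59*53*58 = -216004 - 3127*58 = -216004 - 1*181366 = -216004 - 181366 = -397370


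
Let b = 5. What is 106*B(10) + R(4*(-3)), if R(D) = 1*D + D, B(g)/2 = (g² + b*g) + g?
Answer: 33896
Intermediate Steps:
B(g) = 2*g² + 12*g (B(g) = 2*((g² + 5*g) + g) = 2*(g² + 6*g) = 2*g² + 12*g)
R(D) = 2*D (R(D) = D + D = 2*D)
106*B(10) + R(4*(-3)) = 106*(2*10*(6 + 10)) + 2*(4*(-3)) = 106*(2*10*16) + 2*(-12) = 106*320 - 24 = 33920 - 24 = 33896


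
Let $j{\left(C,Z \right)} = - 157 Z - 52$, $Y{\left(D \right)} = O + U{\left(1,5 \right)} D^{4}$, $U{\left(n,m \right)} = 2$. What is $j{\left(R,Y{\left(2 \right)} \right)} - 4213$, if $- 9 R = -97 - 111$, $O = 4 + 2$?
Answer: $-10231$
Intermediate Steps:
$O = 6$
$Y{\left(D \right)} = 6 + 2 D^{4}$
$R = \frac{208}{9}$ ($R = - \frac{-97 - 111}{9} = \left(- \frac{1}{9}\right) \left(-208\right) = \frac{208}{9} \approx 23.111$)
$j{\left(C,Z \right)} = -52 - 157 Z$
$j{\left(R,Y{\left(2 \right)} \right)} - 4213 = \left(-52 - 157 \left(6 + 2 \cdot 2^{4}\right)\right) - 4213 = \left(-52 - 157 \left(6 + 2 \cdot 16\right)\right) - 4213 = \left(-52 - 157 \left(6 + 32\right)\right) - 4213 = \left(-52 - 5966\right) - 4213 = -6018 - 4213 = -10231$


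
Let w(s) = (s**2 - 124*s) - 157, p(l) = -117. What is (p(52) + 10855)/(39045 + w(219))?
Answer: 10738/59693 ≈ 0.17989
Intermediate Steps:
w(s) = -157 + s**2 - 124*s
(p(52) + 10855)/(39045 + w(219)) = (-117 + 10855)/(39045 + (-157 + 219**2 - 124*219)) = 10738/(39045 + (-157 + 47961 - 27156)) = 10738/(39045 + 20648) = 10738/59693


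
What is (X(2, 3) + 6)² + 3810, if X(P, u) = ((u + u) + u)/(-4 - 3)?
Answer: 187779/49 ≈ 3832.2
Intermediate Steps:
X(P, u) = -3*u/7 (X(P, u) = (2*u + u)/(-7) = (3*u)*(-⅐) = -3*u/7)
(X(2, 3) + 6)² + 3810 = (-3/7*3 + 6)² + 3810 = (-9/7 + 6)² + 3810 = (33/7)² + 3810 = 1089/49 + 3810 = 187779/49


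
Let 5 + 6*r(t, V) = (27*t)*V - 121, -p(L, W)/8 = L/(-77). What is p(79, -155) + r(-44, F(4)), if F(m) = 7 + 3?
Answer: -153445/77 ≈ -1992.8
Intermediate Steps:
p(L, W) = 8*L/77 (p(L, W) = -8*L/(-77) = -8*L*(-1)/77 = -(-8)*L/77 = 8*L/77)
F(m) = 10
r(t, V) = -21 + 9*V*t/2 (r(t, V) = -⅚ + ((27*t)*V - 121)/6 = -⅚ + (27*V*t - 121)/6 = -⅚ + (-121 + 27*V*t)/6 = -⅚ + (-121/6 + 9*V*t/2) = -21 + 9*V*t/2)
p(79, -155) + r(-44, F(4)) = (8/77)*79 + (-21 + (9/2)*10*(-44)) = 632/77 + (-21 - 1980) = 632/77 - 2001 = -153445/77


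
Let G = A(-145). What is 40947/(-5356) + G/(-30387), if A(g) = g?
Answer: -1243479869/162752772 ≈ -7.6403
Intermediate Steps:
G = -145
40947/(-5356) + G/(-30387) = 40947/(-5356) - 145/(-30387) = 40947*(-1/5356) - 145*(-1/30387) = -40947/5356 + 145/30387 = -1243479869/162752772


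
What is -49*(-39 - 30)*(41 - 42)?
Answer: -3381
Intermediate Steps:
-49*(-39 - 30)*(41 - 42) = -(-3381)*(-1) = -49*69 = -3381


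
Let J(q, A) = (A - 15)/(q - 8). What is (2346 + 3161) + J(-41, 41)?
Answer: 269817/49 ≈ 5506.5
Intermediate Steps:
J(q, A) = (-15 + A)/(-8 + q)
(2346 + 3161) + J(-41, 41) = (2346 + 3161) + (-15 + 41)/(-8 - 41) = 5507 + 26/(-49) = 5507 - 1/49*26 = 5507 - 26/49 = 269817/49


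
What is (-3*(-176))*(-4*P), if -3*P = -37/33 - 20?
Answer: -44608/3 ≈ -14869.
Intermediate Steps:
P = 697/99 (P = -(-37/33 - 20)/3 = -1/3*(-697/33) = 697/99 ≈ 7.0404)
(-3*(-176))*(-4*P) = (-3*(-176))*(-4*697/99) = 528*(-2788/99) = -44608/3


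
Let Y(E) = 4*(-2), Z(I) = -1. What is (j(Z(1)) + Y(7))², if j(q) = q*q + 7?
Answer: 0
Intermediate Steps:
j(q) = 7 + q² (j(q) = q² + 7 = 7 + q²)
Y(E) = -8
(j(Z(1)) + Y(7))² = ((7 + (-1)²) - 8)² = ((7 + 1) - 8)² = (8 - 8)² = 0² = 0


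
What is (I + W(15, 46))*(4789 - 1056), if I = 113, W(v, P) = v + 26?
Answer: 574882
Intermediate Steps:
W(v, P) = 26 + v
(I + W(15, 46))*(4789 - 1056) = (113 + (26 + 15))*(4789 - 1056) = (113 + 41)*3733 = 154*3733 = 574882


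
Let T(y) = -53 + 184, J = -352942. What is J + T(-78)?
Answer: -352811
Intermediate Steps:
T(y) = 131
J + T(-78) = -352942 + 131 = -352811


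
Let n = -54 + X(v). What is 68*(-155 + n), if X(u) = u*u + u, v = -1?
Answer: -14212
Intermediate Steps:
X(u) = u + u² (X(u) = u² + u = u + u²)
n = -54 (n = -54 - (1 - 1) = -54 - 1*0 = -54 + 0 = -54)
68*(-155 + n) = 68*(-155 - 54) = 68*(-209) = -14212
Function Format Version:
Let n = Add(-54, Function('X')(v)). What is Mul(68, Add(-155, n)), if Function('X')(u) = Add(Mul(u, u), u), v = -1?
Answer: -14212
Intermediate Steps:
Function('X')(u) = Add(u, Pow(u, 2)) (Function('X')(u) = Add(Pow(u, 2), u) = Add(u, Pow(u, 2)))
n = -54 (n = Add(-54, Mul(-1, Add(1, -1))) = Add(-54, Mul(-1, 0)) = Add(-54, 0) = -54)
Mul(68, Add(-155, n)) = Mul(68, Add(-155, -54)) = Mul(68, -209) = -14212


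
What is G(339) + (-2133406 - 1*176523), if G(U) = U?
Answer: -2309590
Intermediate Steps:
G(339) + (-2133406 - 1*176523) = 339 + (-2133406 - 1*176523) = 339 + (-2133406 - 176523) = 339 - 2309929 = -2309590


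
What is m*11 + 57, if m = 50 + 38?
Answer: 1025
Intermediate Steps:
m = 88
m*11 + 57 = 88*11 + 57 = 968 + 57 = 1025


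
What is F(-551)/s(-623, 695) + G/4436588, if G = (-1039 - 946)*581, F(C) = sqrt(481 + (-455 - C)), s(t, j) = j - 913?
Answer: -1153285/4436588 - sqrt(577)/218 ≈ -0.37014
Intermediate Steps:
s(t, j) = -913 + j
F(C) = sqrt(26 - C)
G = -1153285 (G = -1985*581 = -1153285)
F(-551)/s(-623, 695) + G/4436588 = sqrt(26 - 1*(-551))/(-913 + 695) - 1153285/4436588 = sqrt(26 + 551)/(-218) - 1153285*1/4436588 = sqrt(577)*(-1/218) - 1153285/4436588 = -sqrt(577)/218 - 1153285/4436588 = -1153285/4436588 - sqrt(577)/218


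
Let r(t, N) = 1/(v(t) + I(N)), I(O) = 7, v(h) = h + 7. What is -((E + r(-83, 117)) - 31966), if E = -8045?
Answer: 2760760/69 ≈ 40011.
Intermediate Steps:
v(h) = 7 + h
r(t, N) = 1/(14 + t) (r(t, N) = 1/((7 + t) + 7) = 1/(14 + t))
-((E + r(-83, 117)) - 31966) = -((-8045 + 1/(14 - 83)) - 31966) = -((-8045 + 1/(-69)) - 31966) = -((-8045 - 1/69) - 31966) = -(-555106/69 - 31966) = -1*(-2760760/69) = 2760760/69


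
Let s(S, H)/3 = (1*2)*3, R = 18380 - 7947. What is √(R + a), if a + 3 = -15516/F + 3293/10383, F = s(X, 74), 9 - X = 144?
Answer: √1031528591571/10383 ≈ 97.818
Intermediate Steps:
X = -135 (X = 9 - 1*144 = 9 - 144 = -135)
R = 10433
s(S, H) = 18 (s(S, H) = 3*((1*2)*3) = 3*(2*3) = 3*6 = 18)
F = 18
a = -8978002/10383 (a = -3 + (-15516/18 + 3293/10383) = -3 + (-15516*1/18 + 3293*(1/10383)) = -3 + (-862 + 3293/10383) = -3 - 8946853/10383 = -8978002/10383 ≈ -864.68)
√(R + a) = √(10433 - 8978002/10383) = √(99347837/10383) = √1031528591571/10383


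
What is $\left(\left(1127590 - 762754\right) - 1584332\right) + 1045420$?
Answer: $-174076$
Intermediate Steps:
$\left(\left(1127590 - 762754\right) - 1584332\right) + 1045420 = \left(364836 - 1584332\right) + 1045420 = -1219496 + 1045420 = -174076$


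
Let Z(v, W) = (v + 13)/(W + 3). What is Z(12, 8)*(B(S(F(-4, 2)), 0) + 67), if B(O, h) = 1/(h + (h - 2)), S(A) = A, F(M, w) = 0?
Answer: 3325/22 ≈ 151.14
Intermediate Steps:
Z(v, W) = (13 + v)/(3 + W)
B(O, h) = 1/(-2 + 2*h) (B(O, h) = 1/(h + (-2 + h)) = 1/(-2 + 2*h))
Z(12, 8)*(B(S(F(-4, 2)), 0) + 67) = ((13 + 12)/(3 + 8))*(1/(2*(-1 + 0)) + 67) = (25/11)*((½)/(-1) + 67) = ((1/11)*25)*((½)*(-1) + 67) = 25*(-½ + 67)/11 = (25/11)*(133/2) = 3325/22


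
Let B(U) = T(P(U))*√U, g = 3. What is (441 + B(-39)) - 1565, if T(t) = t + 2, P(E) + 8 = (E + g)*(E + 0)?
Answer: -1124 + 1398*I*√39 ≈ -1124.0 + 8730.5*I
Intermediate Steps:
P(E) = -8 + E*(3 + E) (P(E) = -8 + (E + 3)*(E + 0) = -8 + (3 + E)*E = -8 + E*(3 + E))
T(t) = 2 + t
B(U) = √U*(-6 + U² + 3*U) (B(U) = (2 + (-8 + U² + 3*U))*√U = (-6 + U² + 3*U)*√U = √U*(-6 + U² + 3*U))
(441 + B(-39)) - 1565 = (441 + √(-39)*(-6 + (-39)² + 3*(-39))) - 1565 = (441 + (I*√39)*(-6 + 1521 - 117)) - 1565 = (441 + (I*√39)*1398) - 1565 = (441 + 1398*I*√39) - 1565 = -1124 + 1398*I*√39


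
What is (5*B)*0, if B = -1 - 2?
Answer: 0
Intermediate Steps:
B = -3
(5*B)*0 = (5*(-3))*0 = -15*0 = 0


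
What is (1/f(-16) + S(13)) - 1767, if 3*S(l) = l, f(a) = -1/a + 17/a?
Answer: -5291/3 ≈ -1763.7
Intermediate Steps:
f(a) = 16/a
S(l) = l/3
(1/f(-16) + S(13)) - 1767 = (1/(16/(-16)) + (1/3)*13) - 1767 = (1/(16*(-1/16)) + 13/3) - 1767 = (1/(-1) + 13/3) - 1767 = (-1 + 13/3) - 1767 = 10/3 - 1767 = -5291/3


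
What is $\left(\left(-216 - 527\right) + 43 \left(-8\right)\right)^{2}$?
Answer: $1181569$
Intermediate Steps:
$\left(\left(-216 - 527\right) + 43 \left(-8\right)\right)^{2} = \left(-743 - 344\right)^{2} = \left(-1087\right)^{2} = 1181569$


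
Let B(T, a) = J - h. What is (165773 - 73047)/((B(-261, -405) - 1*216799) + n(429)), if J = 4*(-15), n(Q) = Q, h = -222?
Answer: -46363/108104 ≈ -0.42887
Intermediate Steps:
J = -60
B(T, a) = 162 (B(T, a) = -60 - 1*(-222) = -60 + 222 = 162)
(165773 - 73047)/((B(-261, -405) - 1*216799) + n(429)) = (165773 - 73047)/((162 - 1*216799) + 429) = 92726/((162 - 216799) + 429) = 92726/(-216637 + 429) = 92726/(-216208) = 92726*(-1/216208) = -46363/108104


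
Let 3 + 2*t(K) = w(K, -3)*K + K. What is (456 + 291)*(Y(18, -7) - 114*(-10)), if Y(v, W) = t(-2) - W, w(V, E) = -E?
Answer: 1705401/2 ≈ 8.5270e+5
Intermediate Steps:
t(K) = -3/2 + 2*K (t(K) = -3/2 + ((-1*(-3))*K + K)/2 = -3/2 + (3*K + K)/2 = -3/2 + (4*K)/2 = -3/2 + 2*K)
Y(v, W) = -11/2 - W (Y(v, W) = (-3/2 + 2*(-2)) - W = (-3/2 - 4) - W = -11/2 - W)
(456 + 291)*(Y(18, -7) - 114*(-10)) = (456 + 291)*((-11/2 - 1*(-7)) - 114*(-10)) = 747*((-11/2 + 7) + 1140) = 747*(3/2 + 1140) = 747*(2283/2) = 1705401/2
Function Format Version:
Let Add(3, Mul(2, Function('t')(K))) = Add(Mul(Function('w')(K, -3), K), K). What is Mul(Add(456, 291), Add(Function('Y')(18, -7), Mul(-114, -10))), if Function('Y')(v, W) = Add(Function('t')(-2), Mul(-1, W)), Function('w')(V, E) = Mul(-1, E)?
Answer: Rational(1705401, 2) ≈ 8.5270e+5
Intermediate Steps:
Function('t')(K) = Add(Rational(-3, 2), Mul(2, K)) (Function('t')(K) = Add(Rational(-3, 2), Mul(Rational(1, 2), Add(Mul(Mul(-1, -3), K), K))) = Add(Rational(-3, 2), Mul(Rational(1, 2), Add(Mul(3, K), K))) = Add(Rational(-3, 2), Mul(Rational(1, 2), Mul(4, K))) = Add(Rational(-3, 2), Mul(2, K)))
Function('Y')(v, W) = Add(Rational(-11, 2), Mul(-1, W)) (Function('Y')(v, W) = Add(Add(Rational(-3, 2), Mul(2, -2)), Mul(-1, W)) = Add(Add(Rational(-3, 2), -4), Mul(-1, W)) = Add(Rational(-11, 2), Mul(-1, W)))
Mul(Add(456, 291), Add(Function('Y')(18, -7), Mul(-114, -10))) = Mul(Add(456, 291), Add(Add(Rational(-11, 2), Mul(-1, -7)), Mul(-114, -10))) = Mul(747, Add(Add(Rational(-11, 2), 7), 1140)) = Mul(747, Add(Rational(3, 2), 1140)) = Mul(747, Rational(2283, 2)) = Rational(1705401, 2)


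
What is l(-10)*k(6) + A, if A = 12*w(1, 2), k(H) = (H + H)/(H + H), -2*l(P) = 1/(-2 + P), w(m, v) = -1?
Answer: -287/24 ≈ -11.958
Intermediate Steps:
l(P) = -1/(2*(-2 + P))
k(H) = 1 (k(H) = (2*H)/((2*H)) = (2*H)*(1/(2*H)) = 1)
A = -12 (A = 12*(-1) = -12)
l(-10)*k(6) + A = -1/(-4 + 2*(-10))*1 - 12 = -1/(-4 - 20)*1 - 12 = -1/(-24)*1 - 12 = -1*(-1/24)*1 - 12 = (1/24)*1 - 12 = 1/24 - 12 = -287/24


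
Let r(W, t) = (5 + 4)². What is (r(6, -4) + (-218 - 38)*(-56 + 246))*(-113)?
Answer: 5487167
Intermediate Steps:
r(W, t) = 81 (r(W, t) = 9² = 81)
(r(6, -4) + (-218 - 38)*(-56 + 246))*(-113) = (81 + (-218 - 38)*(-56 + 246))*(-113) = (81 - 256*190)*(-113) = (81 - 48640)*(-113) = -48559*(-113) = 5487167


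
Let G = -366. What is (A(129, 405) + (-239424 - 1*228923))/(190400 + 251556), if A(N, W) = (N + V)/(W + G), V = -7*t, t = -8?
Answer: -4566337/4309071 ≈ -1.0597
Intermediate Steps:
V = 56 (V = -7*(-8) = 56)
A(N, W) = (56 + N)/(-366 + W) (A(N, W) = (N + 56)/(W - 366) = (56 + N)/(-366 + W))
(A(129, 405) + (-239424 - 1*228923))/(190400 + 251556) = ((56 + 129)/(-366 + 405) + (-239424 - 1*228923))/(190400 + 251556) = (185/39 + (-239424 - 228923))/441956 = ((1/39)*185 - 468347)*(1/441956) = (185/39 - 468347)*(1/441956) = -18265348/39*1/441956 = -4566337/4309071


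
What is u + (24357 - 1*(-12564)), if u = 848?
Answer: 37769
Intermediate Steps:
u + (24357 - 1*(-12564)) = 848 + (24357 - 1*(-12564)) = 848 + (24357 + 12564) = 848 + 36921 = 37769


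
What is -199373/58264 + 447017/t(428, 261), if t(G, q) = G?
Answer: 6489916711/6234248 ≈ 1041.0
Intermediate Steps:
-199373/58264 + 447017/t(428, 261) = -199373/58264 + 447017/428 = 6489916711/6234248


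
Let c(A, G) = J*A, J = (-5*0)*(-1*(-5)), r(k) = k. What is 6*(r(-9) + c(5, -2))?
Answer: -54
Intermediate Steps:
J = 0 (J = 0*5 = 0)
c(A, G) = 0 (c(A, G) = 0*A = 0)
6*(r(-9) + c(5, -2)) = 6*(-9 + 0) = 6*(-9) = -54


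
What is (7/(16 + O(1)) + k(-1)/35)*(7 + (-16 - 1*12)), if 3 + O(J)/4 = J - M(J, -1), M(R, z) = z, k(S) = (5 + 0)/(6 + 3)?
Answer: -151/12 ≈ -12.583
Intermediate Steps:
k(S) = 5/9
O(J) = -8 + 4*J (O(J) = -12 + 4*(J - 1*(-1)) = -12 + 4*(J + 1) = -12 + 4*(1 + J) = -12 + (4 + 4*J) = -8 + 4*J)
(7/(16 + O(1)) + k(-1)/35)*(7 + (-16 - 1*12)) = (7/(16 + (-8 + 4*1)) + (5/9)/35)*(7 + (-16 - 1*12)) = (7/(16 + (-8 + 4)) + (5/9)*(1/35))*(7 + (-16 - 12)) = (7/(16 - 4) + 1/63)*(7 - 28) = (7/12 + 1/63)*(-21) = (151/252)*(-21) = -151/12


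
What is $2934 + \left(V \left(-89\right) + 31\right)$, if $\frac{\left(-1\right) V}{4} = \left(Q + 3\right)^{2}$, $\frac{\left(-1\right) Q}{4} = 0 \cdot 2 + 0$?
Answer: $6169$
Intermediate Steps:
$Q = 0$ ($Q = - 4 \left(0 \cdot 2 + 0\right) = - 4 \left(0 + 0\right) = \left(-4\right) 0 = 0$)
$V = -36$ ($V = - 4 \left(0 + 3\right)^{2} = - 4 \cdot 3^{2} = \left(-4\right) 9 = -36$)
$2934 + \left(V \left(-89\right) + 31\right) = 2934 + \left(\left(-36\right) \left(-89\right) + 31\right) = 2934 + \left(3204 + 31\right) = 2934 + 3235 = 6169$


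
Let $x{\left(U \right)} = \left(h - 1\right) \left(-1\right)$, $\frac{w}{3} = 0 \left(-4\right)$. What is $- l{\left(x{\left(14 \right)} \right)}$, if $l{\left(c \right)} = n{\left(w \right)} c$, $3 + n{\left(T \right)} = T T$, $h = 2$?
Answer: $-3$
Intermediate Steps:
$w = 0$ ($w = 3 \cdot 0 \left(-4\right) = 3 \cdot 0 = 0$)
$n{\left(T \right)} = -3 + T^{2}$ ($n{\left(T \right)} = -3 + T T = -3 + T^{2}$)
$x{\left(U \right)} = -1$ ($x{\left(U \right)} = \left(2 - 1\right) \left(-1\right) = 1 \left(-1\right) = -1$)
$l{\left(c \right)} = - 3 c$ ($l{\left(c \right)} = \left(-3 + 0^{2}\right) c = \left(-3 + 0\right) c = - 3 c$)
$- l{\left(x{\left(14 \right)} \right)} = - \left(-3\right) \left(-1\right) = \left(-1\right) 3 = -3$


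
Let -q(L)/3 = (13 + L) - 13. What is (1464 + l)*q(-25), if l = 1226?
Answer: 201750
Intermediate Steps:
q(L) = -3*L (q(L) = -3*((13 + L) - 13) = -3*L)
(1464 + l)*q(-25) = (1464 + 1226)*(-3*(-25)) = 2690*75 = 201750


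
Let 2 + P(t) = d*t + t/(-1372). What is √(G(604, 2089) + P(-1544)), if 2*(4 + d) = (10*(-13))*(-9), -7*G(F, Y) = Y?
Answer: I*√2154569291/49 ≈ 947.29*I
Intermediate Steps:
G(F, Y) = -Y/7
d = 581 (d = -4 + ((10*(-13))*(-9))/2 = -4 + (-130*(-9))/2 = -4 + (½)*1170 = -4 + 585 = 581)
P(t) = -2 + 797131*t/1372 (P(t) = -2 + (581*t + t/(-1372)) = -2 + (581*t + t*(-1/1372)) = -2 + (581*t - t/1372) = -2 + 797131*t/1372)
√(G(604, 2089) + P(-1544)) = √(-⅐*2089 + (-2 + (797131/1372)*(-1544))) = √(-2089/7 + (-2 - 307692566/343)) = √(-2089/7 - 307693252/343) = √(-307795613/343) = I*√2154569291/49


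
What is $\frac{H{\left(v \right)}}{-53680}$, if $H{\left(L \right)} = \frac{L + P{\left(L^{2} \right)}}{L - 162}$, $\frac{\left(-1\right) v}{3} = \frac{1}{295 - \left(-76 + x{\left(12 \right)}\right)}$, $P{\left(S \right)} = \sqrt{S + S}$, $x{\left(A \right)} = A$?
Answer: $- \frac{1}{1040694160} + \frac{\sqrt{2}}{1040694160} \approx 3.9802 \cdot 10^{-10}$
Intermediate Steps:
$P{\left(S \right)} = \sqrt{2} \sqrt{S}$ ($P{\left(S \right)} = \sqrt{2 S} = \sqrt{2} \sqrt{S}$)
$v = - \frac{3}{359}$ ($v = - \frac{3}{295 + \left(76 - 12\right)} = - \frac{3}{295 + 64} = - \frac{3}{359} \approx -0.0083565$)
$H{\left(L \right)} = \frac{L + \sqrt{2} \sqrt{L^{2}}}{-162 + L}$ ($H{\left(L \right)} = \frac{L + \sqrt{2} \sqrt{L^{2}}}{L - 162} = \frac{L + \sqrt{2} \sqrt{L^{2}}}{-162 + L}$)
$\frac{H{\left(v \right)}}{-53680} = \frac{\frac{1}{-162 - \frac{3}{359}} \left(- \frac{3}{359} + \sqrt{2} \sqrt{\left(- \frac{3}{359}\right)^{2}}\right)}{-53680} = \frac{- \frac{3}{359} + \sqrt{2} \sqrt{\frac{9}{128881}}}{- \frac{58161}{359}} \left(- \frac{1}{53680}\right) = - \frac{359 \left(- \frac{3}{359} + \sqrt{2} \cdot \frac{3}{359}\right)}{58161} \left(- \frac{1}{53680}\right) = - \frac{359 \left(- \frac{3}{359} + \frac{3 \sqrt{2}}{359}\right)}{58161} \left(- \frac{1}{53680}\right) = \left(\frac{1}{19387} - \frac{\sqrt{2}}{19387}\right) \left(- \frac{1}{53680}\right) = - \frac{1}{1040694160} + \frac{\sqrt{2}}{1040694160}$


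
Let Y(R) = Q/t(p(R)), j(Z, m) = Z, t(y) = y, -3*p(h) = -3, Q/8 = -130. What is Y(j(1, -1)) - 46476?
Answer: -47516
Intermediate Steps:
Q = -1040 (Q = 8*(-130) = -1040)
p(h) = 1 (p(h) = -1/3*(-3) = 1)
Y(R) = -1040 (Y(R) = -1040/1 = -1040*1 = -1040)
Y(j(1, -1)) - 46476 = -1040 - 46476 = -47516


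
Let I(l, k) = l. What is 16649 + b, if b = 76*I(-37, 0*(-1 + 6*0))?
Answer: 13837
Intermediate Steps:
b = -2812 (b = 76*(-37) = -2812)
16649 + b = 16649 - 2812 = 13837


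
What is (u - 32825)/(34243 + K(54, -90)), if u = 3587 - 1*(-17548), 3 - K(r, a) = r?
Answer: -5845/17096 ≈ -0.34189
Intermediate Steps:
K(r, a) = 3 - r
u = 21135 (u = 3587 + 17548 = 21135)
(u - 32825)/(34243 + K(54, -90)) = (21135 - 32825)/(34243 + (3 - 1*54)) = -11690/(34243 + (3 - 54)) = -11690/(34243 - 51) = -11690/34192 = -11690*1/34192 = -5845/17096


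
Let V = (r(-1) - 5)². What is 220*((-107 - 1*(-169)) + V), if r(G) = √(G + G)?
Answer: 18700 - 2200*I*√2 ≈ 18700.0 - 3111.3*I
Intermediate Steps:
r(G) = √2*√G (r(G) = √(2*G) = √2*√G)
V = (-5 + I*√2)² (V = (√2*√(-1) - 5)² = (√2*I - 5)² = (I*√2 - 5)² = (-5 + I*√2)² ≈ 23.0 - 14.142*I)
220*((-107 - 1*(-169)) + V) = 220*((-107 - 1*(-169)) + (5 - I*√2)²) = 220*((-107 + 169) + (5 - I*√2)²) = 220*(62 + (5 - I*√2)²) = 13640 + 220*(5 - I*√2)²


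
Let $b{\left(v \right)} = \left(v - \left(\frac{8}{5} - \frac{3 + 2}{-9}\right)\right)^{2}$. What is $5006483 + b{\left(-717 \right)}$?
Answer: $\frac{11185427119}{2025} \approx 5.5237 \cdot 10^{6}$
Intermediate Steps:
$b{\left(v \right)} = \left(- \frac{97}{45} + v\right)^{2}$ ($b{\left(v \right)} = \left(v + \left(\left(-8\right) \frac{1}{5} + 5 \left(- \frac{1}{9}\right)\right)\right)^{2} = \left(v - \frac{97}{45}\right)^{2} = \left(- \frac{97}{45} + v\right)^{2}$)
$5006483 + b{\left(-717 \right)} = 5006483 + \frac{\left(-97 + 45 \left(-717\right)\right)^{2}}{2025} = 5006483 + \frac{\left(-97 - 32265\right)^{2}}{2025} = 5006483 + \frac{\left(-32362\right)^{2}}{2025} = 5006483 + \frac{1}{2025} \cdot 1047299044 = 5006483 + \frac{1047299044}{2025} = \frac{11185427119}{2025}$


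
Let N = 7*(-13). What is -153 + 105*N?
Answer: -9708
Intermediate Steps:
N = -91
-153 + 105*N = -153 + 105*(-91) = -153 - 9555 = -9708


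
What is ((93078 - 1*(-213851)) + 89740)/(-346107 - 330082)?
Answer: -396669/676189 ≈ -0.58662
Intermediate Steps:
((93078 - 1*(-213851)) + 89740)/(-346107 - 330082) = ((93078 + 213851) + 89740)/(-676189) = (306929 + 89740)*(-1/676189) = 396669*(-1/676189) = -396669/676189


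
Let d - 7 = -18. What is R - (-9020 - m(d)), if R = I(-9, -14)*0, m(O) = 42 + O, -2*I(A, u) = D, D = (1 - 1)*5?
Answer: 9051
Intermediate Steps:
d = -11 (d = 7 - 18 = -11)
D = 0 (D = 0*5 = 0)
I(A, u) = 0 (I(A, u) = -1/2*0 = 0)
R = 0 (R = 0*0 = 0)
R - (-9020 - m(d)) = 0 - (-9020 - (42 - 11)) = 0 - (-9020 - 1*31) = 0 - (-9020 - 31) = 0 - 1*(-9051) = 0 + 9051 = 9051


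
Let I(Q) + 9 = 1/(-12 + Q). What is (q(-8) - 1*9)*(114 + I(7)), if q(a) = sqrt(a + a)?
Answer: -4716/5 + 2096*I/5 ≈ -943.2 + 419.2*I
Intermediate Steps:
q(a) = sqrt(2)*sqrt(a) (q(a) = sqrt(2*a) = sqrt(2)*sqrt(a))
I(Q) = -9 + 1/(-12 + Q)
(q(-8) - 1*9)*(114 + I(7)) = (sqrt(2)*sqrt(-8) - 1*9)*(114 + (109 - 9*7)/(-12 + 7)) = (sqrt(2)*(2*I*sqrt(2)) - 9)*(114 + (109 - 63)/(-5)) = (4*I - 9)*(114 - 1/5*46) = (-9 + 4*I)*(114 - 46/5) = (-9 + 4*I)*(524/5) = -4716/5 + 2096*I/5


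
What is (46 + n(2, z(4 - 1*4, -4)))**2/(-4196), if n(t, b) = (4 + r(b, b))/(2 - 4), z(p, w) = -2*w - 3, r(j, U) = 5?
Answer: -6889/16784 ≈ -0.41045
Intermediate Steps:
z(p, w) = -3 - 2*w
n(t, b) = -9/2 (n(t, b) = (4 + 5)/(2 - 4) = 9/(-2) = 9*(-1/2) = -9/2)
(46 + n(2, z(4 - 1*4, -4)))**2/(-4196) = (46 - 9/2)**2/(-4196) = (83/2)**2*(-1/4196) = (6889/4)*(-1/4196) = -6889/16784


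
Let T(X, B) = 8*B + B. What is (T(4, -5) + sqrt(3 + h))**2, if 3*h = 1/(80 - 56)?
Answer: (540 - sqrt(434))**2/144 ≈ 1871.8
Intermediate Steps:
h = 1/72 (h = 1/(3*(80 - 56)) = (1/3)/24 = (1/3)*(1/24) = 1/72 ≈ 0.013889)
T(X, B) = 9*B
(T(4, -5) + sqrt(3 + h))**2 = (9*(-5) + sqrt(3 + 1/72))**2 = (-45 + sqrt(217/72))**2 = (-45 + sqrt(434)/12)**2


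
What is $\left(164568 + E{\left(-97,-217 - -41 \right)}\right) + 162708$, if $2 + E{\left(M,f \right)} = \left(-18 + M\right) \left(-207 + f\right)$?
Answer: $371319$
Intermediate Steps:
$E{\left(M,f \right)} = -2 + \left(-207 + f\right) \left(-18 + M\right)$ ($E{\left(M,f \right)} = -2 + \left(-18 + M\right) \left(-207 + f\right) = -2 + \left(-207 + f\right) \left(-18 + M\right)$)
$\left(164568 + E{\left(-97,-217 - -41 \right)}\right) + 162708 = \left(164568 - \left(-23803 + 115 \left(-217 - -41\right)\right)\right) + 162708 = \left(164568 + \left(3724 + 20079 - 18 \left(-217 + 41\right) - 97 \left(-217 + 41\right)\right)\right) + 162708 = \left(164568 + \left(3724 + 20079 - -3168 - -17072\right)\right) + 162708 = \left(164568 + \left(3724 + 20079 + 3168 + 17072\right)\right) + 162708 = \left(164568 + 44043\right) + 162708 = 208611 + 162708 = 371319$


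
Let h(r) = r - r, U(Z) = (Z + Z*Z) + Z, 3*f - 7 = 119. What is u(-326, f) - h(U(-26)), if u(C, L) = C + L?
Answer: -284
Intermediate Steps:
f = 42 (f = 7/3 + (⅓)*119 = 7/3 + 119/3 = 42)
U(Z) = Z² + 2*Z (U(Z) = (Z + Z²) + Z = Z² + 2*Z)
h(r) = 0
u(-326, f) - h(U(-26)) = (-326 + 42) - 1*0 = -284 + 0 = -284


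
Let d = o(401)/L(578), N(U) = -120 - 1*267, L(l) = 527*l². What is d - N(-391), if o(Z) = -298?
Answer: 34068048709/88031134 ≈ 387.00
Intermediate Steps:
N(U) = -387 (N(U) = -120 - 267 = -387)
d = -149/88031134 (d = -298/(527*578²) = -298/(527*334084) = -298/176062268 = -298*1/176062268 = -149/88031134 ≈ -1.6926e-6)
d - N(-391) = -149/88031134 - 1*(-387) = -149/88031134 + 387 = 34068048709/88031134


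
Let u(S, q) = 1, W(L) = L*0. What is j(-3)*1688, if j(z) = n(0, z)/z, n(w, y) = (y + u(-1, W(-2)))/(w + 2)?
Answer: 1688/3 ≈ 562.67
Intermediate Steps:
W(L) = 0
n(w, y) = (1 + y)/(2 + w) (n(w, y) = (y + 1)/(w + 2) = (1 + y)/(2 + w))
j(z) = (½ + z/2)/z (j(z) = ((1 + z)/(2 + 0))/z = ((1 + z)/2)/z = (½ + z/2)/z)
j(-3)*1688 = ((½)*(1 - 3)/(-3))*1688 = ((½)*(-⅓)*(-2))*1688 = (⅓)*1688 = 1688/3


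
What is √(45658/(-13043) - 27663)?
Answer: I*√4706620900181/13043 ≈ 166.33*I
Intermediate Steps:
√(45658/(-13043) - 27663) = √(45658*(-1/13043) - 27663) = √(-45658/13043 - 27663) = √(-360854167/13043) = I*√4706620900181/13043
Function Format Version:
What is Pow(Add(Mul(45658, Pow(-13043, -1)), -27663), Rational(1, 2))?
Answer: Mul(Rational(1, 13043), I, Pow(4706620900181, Rational(1, 2))) ≈ Mul(166.33, I)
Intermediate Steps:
Pow(Add(Mul(45658, Pow(-13043, -1)), -27663), Rational(1, 2)) = Pow(Add(Mul(45658, Rational(-1, 13043)), -27663), Rational(1, 2)) = Pow(Add(Rational(-45658, 13043), -27663), Rational(1, 2)) = Pow(Rational(-360854167, 13043), Rational(1, 2)) = Mul(Rational(1, 13043), I, Pow(4706620900181, Rational(1, 2)))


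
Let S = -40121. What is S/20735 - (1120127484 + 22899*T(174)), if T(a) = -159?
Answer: -23150348509226/20735 ≈ -1.1165e+9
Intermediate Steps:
S/20735 - (1120127484 + 22899*T(174)) = -40121/20735 - 22899/(1/(48916 - 159)) = -40121*1/20735 - 22899/(1/48757) = -40121/20735 - 22899/1/48757 = -40121/20735 - 22899*48757 = -40121/20735 - 1116486543 = -23150348509226/20735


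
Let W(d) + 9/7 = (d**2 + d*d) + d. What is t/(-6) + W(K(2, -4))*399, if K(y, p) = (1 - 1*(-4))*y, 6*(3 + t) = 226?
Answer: 749441/9 ≈ 83271.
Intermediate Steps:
t = 104/3 (t = -3 + (1/6)*226 = -3 + 113/3 = 104/3 ≈ 34.667)
K(y, p) = 5*y (K(y, p) = (1 + 4)*y = 5*y)
W(d) = -9/7 + d + 2*d**2 (W(d) = -9/7 + ((d**2 + d*d) + d) = -9/7 + ((d**2 + d**2) + d) = -9/7 + (2*d**2 + d) = -9/7 + (d + 2*d**2) = -9/7 + d + 2*d**2)
t/(-6) + W(K(2, -4))*399 = (104/3)/(-6) + (-9/7 + 5*2 + 2*(5*2)**2)*399 = (104/3)*(-1/6) + (-9/7 + 10 + 2*10**2)*399 = -52/9 + (-9/7 + 10 + 2*100)*399 = -52/9 + (-9/7 + 10 + 200)*399 = -52/9 + (1461/7)*399 = -52/9 + 83277 = 749441/9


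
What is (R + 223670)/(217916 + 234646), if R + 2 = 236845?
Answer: 460513/452562 ≈ 1.0176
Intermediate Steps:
R = 236843 (R = -2 + 236845 = 236843)
(R + 223670)/(217916 + 234646) = (236843 + 223670)/(217916 + 234646) = 460513/452562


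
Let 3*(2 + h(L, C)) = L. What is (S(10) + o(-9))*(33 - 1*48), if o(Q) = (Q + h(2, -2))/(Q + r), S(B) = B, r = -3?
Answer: -1955/12 ≈ -162.92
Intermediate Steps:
h(L, C) = -2 + L/3
o(Q) = (-4/3 + Q)/(-3 + Q) (o(Q) = (Q + (-2 + (⅓)*2))/(Q - 3) = (Q + (-2 + ⅔))/(-3 + Q) = (Q - 4/3)/(-3 + Q) = (-4/3 + Q)/(-3 + Q))
(S(10) + o(-9))*(33 - 1*48) = (10 + (-4/3 - 9)/(-3 - 9))*(33 - 1*48) = (10 - 31/3/(-12))*(33 - 48) = (10 - 1/12*(-31/3))*(-15) = (10 + 31/36)*(-15) = (391/36)*(-15) = -1955/12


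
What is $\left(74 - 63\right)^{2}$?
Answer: $121$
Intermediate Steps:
$\left(74 - 63\right)^{2} = 11^{2} = 121$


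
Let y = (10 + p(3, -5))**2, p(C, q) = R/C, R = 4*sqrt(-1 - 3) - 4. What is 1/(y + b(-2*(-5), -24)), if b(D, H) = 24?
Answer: 1863/214660 - 234*I/53665 ≈ 0.0086788 - 0.0043604*I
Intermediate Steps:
R = -4 + 8*I (R = 4*sqrt(-4) - 4 = 4*(2*I) - 4 = 8*I - 4 = -4 + 8*I ≈ -4.0 + 8.0*I)
p(C, q) = (-4 + 8*I)/C
y = (26/3 + 8*I/3)**2 (y = (10 + 4*(-1 + 2*I)/3)**2 = (10 + 4*(1/3)*(-1 + 2*I))**2 = (10 + (-4/3 + 8*I/3))**2 = (26/3 + 8*I/3)**2 ≈ 68.0 + 46.222*I)
1/(y + b(-2*(-5), -24)) = 1/((68 + 416*I/9) + 24) = 1/(92 + 416*I/9) = 81*(92 - 416*I/9)/858640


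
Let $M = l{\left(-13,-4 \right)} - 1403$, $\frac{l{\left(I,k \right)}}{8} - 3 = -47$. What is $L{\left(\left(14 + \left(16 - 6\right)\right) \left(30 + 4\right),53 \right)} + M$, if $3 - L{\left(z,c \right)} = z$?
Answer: $-2568$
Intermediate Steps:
$l{\left(I,k \right)} = -352$ ($l{\left(I,k \right)} = 24 + 8 \left(-47\right) = 24 - 376 = -352$)
$L{\left(z,c \right)} = 3 - z$
$M = -1755$ ($M = -352 - 1403 = -1755$)
$L{\left(\left(14 + \left(16 - 6\right)\right) \left(30 + 4\right),53 \right)} + M = \left(3 - \left(14 + \left(16 - 6\right)\right) \left(30 + 4\right)\right) - 1755 = \left(3 - \left(14 + 10\right) 34\right) - 1755 = \left(3 - 24 \cdot 34\right) - 1755 = \left(3 - 816\right) - 1755 = -813 - 1755 = -2568$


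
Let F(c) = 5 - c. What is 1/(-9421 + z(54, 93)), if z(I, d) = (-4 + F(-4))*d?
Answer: -1/8956 ≈ -0.00011166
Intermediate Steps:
z(I, d) = 5*d (z(I, d) = (-4 + (5 - 1*(-4)))*d = (-4 + (5 + 4))*d = (-4 + 9)*d = 5*d)
1/(-9421 + z(54, 93)) = 1/(-9421 + 5*93) = 1/(-9421 + 465) = 1/(-8956) = -1/8956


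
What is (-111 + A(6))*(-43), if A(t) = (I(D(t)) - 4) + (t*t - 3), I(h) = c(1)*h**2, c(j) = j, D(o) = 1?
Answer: 3483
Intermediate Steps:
I(h) = h**2 (I(h) = 1*h**2 = h**2)
A(t) = -6 + t**2 (A(t) = (1**2 - 4) + (t*t - 3) = (1 - 4) + (t**2 - 3) = -3 + (-3 + t**2) = -6 + t**2)
(-111 + A(6))*(-43) = (-111 + (-6 + 6**2))*(-43) = (-111 + (-6 + 36))*(-43) = (-111 + 30)*(-43) = -81*(-43) = 3483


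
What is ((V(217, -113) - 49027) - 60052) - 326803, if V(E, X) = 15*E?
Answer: -432627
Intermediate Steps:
((V(217, -113) - 49027) - 60052) - 326803 = ((15*217 - 49027) - 60052) - 326803 = ((3255 - 49027) - 60052) - 326803 = (-45772 - 60052) - 326803 = -105824 - 326803 = -432627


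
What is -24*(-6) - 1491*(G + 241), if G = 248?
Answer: -728955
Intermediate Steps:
-24*(-6) - 1491*(G + 241) = -24*(-6) - 1491*(248 + 241) = 144 - 1491*489 = 144 - 729099 = -728955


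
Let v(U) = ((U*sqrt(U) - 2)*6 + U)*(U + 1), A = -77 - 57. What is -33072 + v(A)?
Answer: -13654 + 106932*I*sqrt(134) ≈ -13654.0 + 1.2378e+6*I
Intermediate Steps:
A = -134
v(U) = (1 + U)*(-12 + U + 6*U**(3/2)) (v(U) = ((U**(3/2) - 2)*6 + U)*(1 + U) = ((-2 + U**(3/2))*6 + U)*(1 + U) = ((-12 + 6*U**(3/2)) + U)*(1 + U) = (-12 + U + 6*U**(3/2))*(1 + U) = (1 + U)*(-12 + U + 6*U**(3/2)))
-33072 + v(A) = -33072 + (-12 + (-134)**2 - 11*(-134) + 6*(-134)**(3/2) + 6*(-134)**(5/2)) = -33072 + (-12 + 17956 + 1474 + 6*(-134*I*sqrt(134)) + 6*(17956*I*sqrt(134))) = -33072 + (-12 + 17956 + 1474 - 804*I*sqrt(134) + 107736*I*sqrt(134)) = -33072 + (19418 + 106932*I*sqrt(134)) = -13654 + 106932*I*sqrt(134)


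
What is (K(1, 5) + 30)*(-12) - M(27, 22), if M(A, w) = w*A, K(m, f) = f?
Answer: -1014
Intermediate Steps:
M(A, w) = A*w
(K(1, 5) + 30)*(-12) - M(27, 22) = (5 + 30)*(-12) - 27*22 = 35*(-12) - 1*594 = -420 - 594 = -1014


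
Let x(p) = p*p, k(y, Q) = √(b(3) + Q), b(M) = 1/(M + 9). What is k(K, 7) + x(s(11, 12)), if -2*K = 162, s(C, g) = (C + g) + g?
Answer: 1225 + √255/6 ≈ 1227.7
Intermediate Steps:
s(C, g) = C + 2*g
K = -81 (K = -½*162 = -81)
b(M) = 1/(9 + M)
k(y, Q) = √(1/12 + Q) (k(y, Q) = √(1/(9 + 3) + Q) = √(1/12 + Q))
x(p) = p²
k(K, 7) + x(s(11, 12)) = √(3 + 36*7)/6 + (11 + 2*12)² = √(3 + 252)/6 + (11 + 24)² = √255/6 + 35² = √255/6 + 1225 = 1225 + √255/6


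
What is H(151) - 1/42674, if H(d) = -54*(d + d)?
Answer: -695927593/42674 ≈ -16308.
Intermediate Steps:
H(d) = -108*d
H(151) - 1/42674 = -108*151 - 1/42674 = -16308 - 1*1/42674 = -16308 - 1/42674 = -695927593/42674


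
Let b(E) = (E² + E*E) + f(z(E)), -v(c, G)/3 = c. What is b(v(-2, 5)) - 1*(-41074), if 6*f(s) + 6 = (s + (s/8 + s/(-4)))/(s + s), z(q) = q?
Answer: 3949927/96 ≈ 41145.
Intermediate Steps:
v(c, G) = -3*c
f(s) = -89/96 (f(s) = -1 + ((s + (s/8 + s/(-4)))/(s + s))/6 = -1 + ((s + (s*(⅛) + s*(-¼)))/((2*s)))/6 = -1 + ((s + (s/8 - s/4))*(1/(2*s)))/6 = -1 + ((s - s/8)*(1/(2*s)))/6 = -1 + ((7*s/8)*(1/(2*s)))/6 = -1 + (⅙)*(7/16) = -1 + 7/96 = -89/96)
b(E) = -89/96 + 2*E² (b(E) = (E² + E*E) - 89/96 = (E² + E²) - 89/96 = 2*E² - 89/96 = -89/96 + 2*E²)
b(v(-2, 5)) - 1*(-41074) = (-89/96 + 2*(-3*(-2))²) - 1*(-41074) = (-89/96 + 2*6²) + 41074 = (-89/96 + 2*36) + 41074 = (-89/96 + 72) + 41074 = 6823/96 + 41074 = 3949927/96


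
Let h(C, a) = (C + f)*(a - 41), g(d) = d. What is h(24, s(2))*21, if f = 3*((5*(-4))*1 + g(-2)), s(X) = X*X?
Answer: 32634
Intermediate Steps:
s(X) = X**2
f = -66 (f = 3*((5*(-4))*1 - 2) = 3*(-20*1 - 2) = 3*(-20 - 2) = 3*(-22) = -66)
h(C, a) = (-66 + C)*(-41 + a) (h(C, a) = (C - 66)*(a - 41) = (-66 + C)*(-41 + a))
h(24, s(2))*21 = (2706 - 66*2**2 - 41*24 + 24*2**2)*21 = (2706 - 66*4 - 984 + 24*4)*21 = (2706 - 264 - 984 + 96)*21 = 1554*21 = 32634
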